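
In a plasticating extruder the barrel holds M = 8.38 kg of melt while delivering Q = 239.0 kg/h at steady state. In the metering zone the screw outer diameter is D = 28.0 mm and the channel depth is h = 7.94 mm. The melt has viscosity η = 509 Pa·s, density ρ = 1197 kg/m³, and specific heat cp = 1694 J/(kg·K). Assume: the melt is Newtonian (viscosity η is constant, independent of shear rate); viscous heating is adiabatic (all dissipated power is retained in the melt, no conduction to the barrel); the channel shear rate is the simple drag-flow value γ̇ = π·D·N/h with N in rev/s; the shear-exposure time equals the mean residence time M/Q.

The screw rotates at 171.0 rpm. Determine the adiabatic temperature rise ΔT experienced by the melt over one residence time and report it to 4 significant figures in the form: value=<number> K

Throughput in SI: Q_s = 239.0 kg/h ÷ 3600 s/h = 0.0663889 kg/s
t_res = M / Q_s = 8.38 / 0.0663889 = 126.226 s
Geometry in metres: D = 28.0 mm → 0.028 m, h = 7.94 mm → 0.00794 m; screw speed N = 171.0 rpm = 2.85 rev/s
γ̇ = π D N / h = (π)(0.028)(2.85) / 0.00794 = 31.5742 s⁻¹
Adiabatic rise: ΔT = η γ̇² t_res / (ρ cp) = 509·(31.5742)²·126.226 / (1197·1694) = 31.5881 K

value=31.59 K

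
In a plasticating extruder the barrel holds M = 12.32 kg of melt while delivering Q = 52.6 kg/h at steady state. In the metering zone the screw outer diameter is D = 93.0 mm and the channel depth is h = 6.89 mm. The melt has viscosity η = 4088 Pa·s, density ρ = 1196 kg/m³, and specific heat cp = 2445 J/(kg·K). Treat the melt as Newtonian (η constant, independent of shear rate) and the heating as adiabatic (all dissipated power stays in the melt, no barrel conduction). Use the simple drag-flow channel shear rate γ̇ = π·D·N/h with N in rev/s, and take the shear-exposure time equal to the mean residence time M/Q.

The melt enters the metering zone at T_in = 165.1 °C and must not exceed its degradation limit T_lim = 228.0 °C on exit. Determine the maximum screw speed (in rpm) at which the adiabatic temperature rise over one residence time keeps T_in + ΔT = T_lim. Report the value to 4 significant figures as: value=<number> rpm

value=10.34 rpm

Convert throughput: Q = 52.6 kg/h = 52.6/3600 = 0.0146111 kg/s
t_res = M / Q_s = 12.32 ÷ 0.0146111 = 843.194 s
Convert to metres: D = 0.093 m, h = 0.00689 m
ΔT_a = T_lim − T_in = 228.0 °C − 165.1 °C = 62.9 K
γ̇_max² = ΔT_a·ρ·cp / (η·t_res) = [62.9 × 1196 × 2445] / [4088 × 843.194] = 53.3608 s⁻²
γ̇_max = sqrt(53.3608) = 7.30485 s⁻¹
N_max = γ̇_max h / (πD) = 7.30485·0.00689/(π·0.093) = 0.172265 rev/s → ×60 = 10.3359 rpm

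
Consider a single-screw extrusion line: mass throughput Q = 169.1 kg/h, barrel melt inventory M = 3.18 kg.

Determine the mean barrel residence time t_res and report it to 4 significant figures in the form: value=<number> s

Q_s = Q / 3600 = 169.1 / 3600 = 0.0469722 kg/s
Mean residence time: t_res = M/Q_s = 3.18 kg / 0.0469722 kg/s = 67.6996 s

value=67.70 s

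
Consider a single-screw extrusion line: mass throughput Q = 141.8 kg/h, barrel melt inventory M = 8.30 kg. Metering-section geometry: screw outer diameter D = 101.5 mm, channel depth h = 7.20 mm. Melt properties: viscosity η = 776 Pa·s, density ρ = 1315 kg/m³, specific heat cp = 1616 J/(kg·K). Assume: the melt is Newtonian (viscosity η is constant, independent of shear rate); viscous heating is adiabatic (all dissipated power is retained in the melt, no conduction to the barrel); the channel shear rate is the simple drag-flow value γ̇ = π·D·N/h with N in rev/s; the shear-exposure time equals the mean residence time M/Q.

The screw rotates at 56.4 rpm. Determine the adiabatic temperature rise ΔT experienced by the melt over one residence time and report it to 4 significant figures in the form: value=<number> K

value=133.4 K

Convert throughput: Q = 141.8 kg/h = 141.8/3600 = 0.0393889 kg/s
t_res = M / Q_s = 8.30 / 0.0393889 = 210.719 s
Geometry in metres: D = 101.5 mm → 0.1015 m, h = 7.20 mm → 0.0072 m; screw speed N = 56.4 rpm = 0.94 rev/s
γ̇ = π·D·N / h = π · 0.1015 · 0.94 / 0.0072 = 41.6305 s⁻¹
ΔT = η·γ̇²·t_res/(ρ·cp) = [776 × 41.6305² × 210.719] / [1315 × 1616] = 133.359 K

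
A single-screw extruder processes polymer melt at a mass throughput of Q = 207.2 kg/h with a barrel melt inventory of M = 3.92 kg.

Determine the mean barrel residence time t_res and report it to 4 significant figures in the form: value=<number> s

value=68.11 s

Convert throughput: Q = 207.2 kg/h = 207.2/3600 = 0.0575556 kg/s
Mean residence time: t_res = M/Q_s = 3.92 kg / 0.0575556 kg/s = 68.1081 s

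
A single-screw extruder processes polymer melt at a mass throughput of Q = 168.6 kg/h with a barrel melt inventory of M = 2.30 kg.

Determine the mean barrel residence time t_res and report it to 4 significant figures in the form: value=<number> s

value=49.11 s

Convert throughput: Q = 168.6 kg/h = 168.6/3600 = 0.0468333 kg/s
t_res = M / Q_s = 2.30 ÷ 0.0468333 = 49.1103 s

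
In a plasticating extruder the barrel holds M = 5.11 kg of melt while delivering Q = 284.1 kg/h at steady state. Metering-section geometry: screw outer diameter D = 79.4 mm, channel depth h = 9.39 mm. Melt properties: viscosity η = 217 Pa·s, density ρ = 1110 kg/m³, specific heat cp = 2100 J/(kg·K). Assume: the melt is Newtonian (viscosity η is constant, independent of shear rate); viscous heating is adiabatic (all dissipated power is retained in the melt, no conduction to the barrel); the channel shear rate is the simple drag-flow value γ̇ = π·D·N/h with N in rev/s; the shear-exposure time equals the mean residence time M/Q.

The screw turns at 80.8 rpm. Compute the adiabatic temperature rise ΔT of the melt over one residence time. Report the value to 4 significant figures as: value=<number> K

Q_s = Q / 3600 = 284.1 / 3600 = 0.0789167 kg/s
t_res = M / Q_s = 5.11 / 0.0789167 = 64.7518 s
Geometry in metres: D = 79.4 mm → 0.0794 m, h = 9.39 mm → 0.00939 m; screw speed N = 80.8 rpm = 1.34667 rev/s
Shear rate: γ̇ = πDN/h = π·0.0794·1.34667/0.00939 = 35.7738 s⁻¹
Adiabatic rise: ΔT = η γ̇² t_res / (ρ cp) = 217·(35.7738)²·64.7518 / (1110·2100) = 7.71435 K

value=7.714 K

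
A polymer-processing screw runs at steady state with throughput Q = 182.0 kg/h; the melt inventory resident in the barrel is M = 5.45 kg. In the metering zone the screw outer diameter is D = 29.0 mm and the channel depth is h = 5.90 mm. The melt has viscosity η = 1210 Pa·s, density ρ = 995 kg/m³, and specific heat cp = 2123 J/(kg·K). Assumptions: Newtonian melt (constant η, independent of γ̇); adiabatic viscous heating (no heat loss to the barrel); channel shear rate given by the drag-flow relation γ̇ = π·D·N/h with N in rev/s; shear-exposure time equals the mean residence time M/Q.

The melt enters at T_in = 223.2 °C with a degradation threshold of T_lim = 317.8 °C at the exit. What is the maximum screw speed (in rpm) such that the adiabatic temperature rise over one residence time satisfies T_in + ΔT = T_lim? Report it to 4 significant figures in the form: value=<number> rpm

value=152.1 rpm

Throughput in SI: Q_s = 182.0 kg/h ÷ 3600 s/h = 0.0505556 kg/s
t_res = M / Q_s = 5.45 / 0.0505556 = 107.802 s
D = 29.0 mm = 0.029 m;  h = 5.90 mm = 0.0059 m
Allowable rise: ΔT_a = T_lim − T_in = 317.8 − 223.2 = 94.6 K
γ̇_max² = ΔT_a·ρ·cp/(η·t_res) = 94.6·995·2123/(1210·107.802) = 1531.97 s⁻²
Take the square root: γ̇_max = √(1531.97) = 39.1404 s⁻¹
Solve γ̇ = πDN/h for N: N_max = γ̇_max·h/(π·D) = 39.1404 × 0.0059 / (π × 0.029) = 2.53472 rev/s = 152.083 rpm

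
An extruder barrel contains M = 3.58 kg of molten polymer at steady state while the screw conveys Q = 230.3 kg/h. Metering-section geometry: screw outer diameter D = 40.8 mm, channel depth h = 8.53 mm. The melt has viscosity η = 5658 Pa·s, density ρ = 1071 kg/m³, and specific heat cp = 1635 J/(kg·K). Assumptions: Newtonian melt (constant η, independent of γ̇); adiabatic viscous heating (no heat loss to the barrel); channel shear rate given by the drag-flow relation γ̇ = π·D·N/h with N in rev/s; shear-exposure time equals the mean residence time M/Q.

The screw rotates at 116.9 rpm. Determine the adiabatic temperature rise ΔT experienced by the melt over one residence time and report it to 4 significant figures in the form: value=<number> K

Throughput in SI: Q_s = 230.3 kg/h ÷ 3600 s/h = 0.0639722 kg/s
Mean residence time: t_res = M/Q_s = 3.58 kg / 0.0639722 kg/s = 55.9618 s
Convert to SI: D = 0.0408 m, h = 0.00853 m, N = 116.9/60 = 1.94833 rev/s
Shear rate: γ̇ = πDN/h = π·0.0408·1.94833/0.00853 = 29.2768 s⁻¹
ΔT = η·γ̇²·t_res / (ρ·cp) = 5658 · (29.2768)² · 55.9618 / (1071 · 1635) = 154.987 K

value=155.0 K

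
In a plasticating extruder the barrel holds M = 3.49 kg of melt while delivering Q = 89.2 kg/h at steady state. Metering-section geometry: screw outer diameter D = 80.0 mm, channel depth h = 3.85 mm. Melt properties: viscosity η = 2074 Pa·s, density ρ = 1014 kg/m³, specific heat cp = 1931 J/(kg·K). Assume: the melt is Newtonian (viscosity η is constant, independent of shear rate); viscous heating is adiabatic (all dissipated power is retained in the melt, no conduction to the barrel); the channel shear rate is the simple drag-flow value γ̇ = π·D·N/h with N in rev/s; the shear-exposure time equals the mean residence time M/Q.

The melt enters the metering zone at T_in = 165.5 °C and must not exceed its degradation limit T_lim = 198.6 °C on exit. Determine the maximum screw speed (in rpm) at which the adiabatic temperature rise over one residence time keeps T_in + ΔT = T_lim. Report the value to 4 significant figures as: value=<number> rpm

value=13.69 rpm

Throughput in SI: Q_s = 89.2 kg/h ÷ 3600 s/h = 0.0247778 kg/s
t_res = M / Q_s = 3.49 ÷ 0.0247778 = 140.852 s
Convert to metres: D = 0.08 m, h = 0.00385 m
Allowable rise: ΔT_a = T_lim − T_in = 198.6 − 165.5 = 33.1 K
Invert ΔT = ηγ̇²t_res/(ρcp) for γ̇: γ̇_max² = ΔT_a ρ cp / (η t_res) = 33.1·1014·1931 / (2074·140.852) = 221.859 s⁻²
γ̇_max = sqrt(221.859) = 14.8949 s⁻¹
N_max = γ̇_max h / (πD) = 14.8949·0.00385/(π·0.08) = 0.22817 rev/s → ×60 = 13.6902 rpm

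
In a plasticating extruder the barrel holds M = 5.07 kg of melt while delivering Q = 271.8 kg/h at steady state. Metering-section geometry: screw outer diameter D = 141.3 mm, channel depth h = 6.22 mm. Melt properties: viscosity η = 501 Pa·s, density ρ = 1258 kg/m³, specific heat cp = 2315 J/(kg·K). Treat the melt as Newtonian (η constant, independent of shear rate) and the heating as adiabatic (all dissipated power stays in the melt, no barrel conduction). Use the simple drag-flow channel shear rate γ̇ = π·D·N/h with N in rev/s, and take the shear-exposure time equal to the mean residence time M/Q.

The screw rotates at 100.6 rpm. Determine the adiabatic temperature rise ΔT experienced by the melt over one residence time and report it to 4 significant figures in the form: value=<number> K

Q_s = Q / 3600 = 271.8 / 3600 = 0.0755 kg/s
Mean residence time: t_res = M/Q_s = 5.07 kg / 0.0755 kg/s = 67.1523 s
Geometry in metres: D = 141.3 mm → 0.1413 m, h = 6.22 mm → 0.00622 m; screw speed N = 100.6 rpm = 1.67667 rev/s
γ̇ = π·D·N / h = π · 0.1413 · 1.67667 / 0.00622 = 119.66 s⁻¹
Adiabatic rise: ΔT = η γ̇² t_res / (ρ cp) = 501·(119.66)²·67.1523 / (1258·2315) = 165.411 K

value=165.4 K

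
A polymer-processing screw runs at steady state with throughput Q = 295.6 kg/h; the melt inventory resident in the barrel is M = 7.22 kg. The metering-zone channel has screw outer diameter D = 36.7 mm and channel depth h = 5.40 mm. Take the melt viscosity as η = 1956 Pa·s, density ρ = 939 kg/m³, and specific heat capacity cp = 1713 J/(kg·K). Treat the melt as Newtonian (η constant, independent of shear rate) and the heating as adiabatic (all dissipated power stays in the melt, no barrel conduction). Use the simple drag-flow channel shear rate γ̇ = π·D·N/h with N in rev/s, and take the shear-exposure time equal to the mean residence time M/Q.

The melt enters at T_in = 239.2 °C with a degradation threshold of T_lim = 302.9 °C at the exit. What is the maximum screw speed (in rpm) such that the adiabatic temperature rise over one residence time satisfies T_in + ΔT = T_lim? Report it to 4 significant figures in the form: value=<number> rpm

Q_s = Q / 3600 = 295.6 / 3600 = 0.0821111 kg/s
t_res = M / Q_s = 7.22 / 0.0821111 = 87.9296 s
Convert to metres: D = 0.0367 m, h = 0.0054 m
ΔT_a = T_lim − T_in = 302.9 − 239.2 = 63.7 K
γ̇_max² = ΔT_a·ρ·cp/(η·t_res) = 63.7·939·1713/(1956·87.9296) = 595.742 s⁻²
γ̇_max = √595.742 = 24.4078 s⁻¹
N_max = γ̇_max·h / (π·D) = 24.4078 · 0.0054 / (π · 0.0367) = 1.14316 rev/s = 68.5896 rpm

value=68.59 rpm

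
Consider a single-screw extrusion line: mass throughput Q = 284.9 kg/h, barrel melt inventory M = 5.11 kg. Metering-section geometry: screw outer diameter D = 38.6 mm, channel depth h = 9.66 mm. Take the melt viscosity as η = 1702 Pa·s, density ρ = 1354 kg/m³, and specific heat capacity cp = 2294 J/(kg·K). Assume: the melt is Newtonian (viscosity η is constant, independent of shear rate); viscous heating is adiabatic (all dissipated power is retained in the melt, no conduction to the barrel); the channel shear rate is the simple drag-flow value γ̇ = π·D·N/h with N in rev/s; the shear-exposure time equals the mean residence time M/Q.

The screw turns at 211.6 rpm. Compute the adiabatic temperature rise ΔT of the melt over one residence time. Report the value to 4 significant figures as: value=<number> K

Throughput in SI: Q_s = 284.9 kg/h ÷ 3600 s/h = 0.0791389 kg/s
t_res = M / Q_s = 5.11 ÷ 0.0791389 = 64.57 s
Convert to SI: D = 0.0386 m, h = 0.00966 m, N = 211.6/60 = 3.52667 rev/s
Shear rate: γ̇ = πDN/h = π·0.0386·3.52667/0.00966 = 44.2715 s⁻¹
ΔT = η·γ̇²·t_res/(ρ·cp) = [1702 × 44.2715² × 64.57] / [1354 × 2294] = 69.3469 K

value=69.35 K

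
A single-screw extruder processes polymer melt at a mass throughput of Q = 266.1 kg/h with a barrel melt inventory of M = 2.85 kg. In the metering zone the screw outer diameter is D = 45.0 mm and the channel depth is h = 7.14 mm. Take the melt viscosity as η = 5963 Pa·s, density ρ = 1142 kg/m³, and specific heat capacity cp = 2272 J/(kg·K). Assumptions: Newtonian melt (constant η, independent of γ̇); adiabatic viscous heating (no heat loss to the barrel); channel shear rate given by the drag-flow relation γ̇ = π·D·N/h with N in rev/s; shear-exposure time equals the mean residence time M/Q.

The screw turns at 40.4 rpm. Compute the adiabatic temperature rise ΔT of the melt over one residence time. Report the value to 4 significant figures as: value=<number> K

Throughput in SI: Q_s = 266.1 kg/h ÷ 3600 s/h = 0.0739167 kg/s
t_res = M / Q_s = 2.85 / 0.0739167 = 38.5569 s
Geometry in metres: D = 45.0 mm → 0.045 m, h = 7.14 mm → 0.00714 m; screw speed N = 40.4 rpm = 0.673333 rev/s
Shear rate: γ̇ = πDN/h = π·0.045·0.673333/0.00714 = 13.332 s⁻¹
Adiabatic rise: ΔT = η γ̇² t_res / (ρ cp) = 5963·(13.332)²·38.5569 / (1142·2272) = 15.75 K

value=15.75 K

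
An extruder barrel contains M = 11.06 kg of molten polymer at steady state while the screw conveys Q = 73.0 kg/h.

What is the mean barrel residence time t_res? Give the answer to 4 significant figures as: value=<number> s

value=545.4 s

Q_s = Q / 3600 = 73.0 / 3600 = 0.0202778 kg/s
Mean residence time: t_res = M/Q_s = 11.06 kg / 0.0202778 kg/s = 545.425 s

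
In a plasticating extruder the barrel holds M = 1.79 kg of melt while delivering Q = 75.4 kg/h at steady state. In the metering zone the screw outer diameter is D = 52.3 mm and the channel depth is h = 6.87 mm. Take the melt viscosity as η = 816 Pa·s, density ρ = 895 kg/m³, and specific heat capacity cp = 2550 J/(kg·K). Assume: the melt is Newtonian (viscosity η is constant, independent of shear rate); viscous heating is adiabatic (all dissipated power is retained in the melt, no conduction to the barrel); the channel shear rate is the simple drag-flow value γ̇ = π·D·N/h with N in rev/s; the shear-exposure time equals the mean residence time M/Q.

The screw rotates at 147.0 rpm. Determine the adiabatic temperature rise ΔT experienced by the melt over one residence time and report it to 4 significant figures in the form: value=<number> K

Convert throughput: Q = 75.4 kg/h = 75.4/3600 = 0.0209444 kg/s
Mean residence time: t_res = M/Q_s = 1.79 kg / 0.0209444 kg/s = 85.4642 s
Convert to SI: D = 0.0523 m, h = 0.00687 m, N = 147.0/60 = 2.45 rev/s
γ̇ = π D N / h = (π)(0.0523)(2.45) / 0.00687 = 58.595 s⁻¹
ΔT = η·γ̇²·t_res / (ρ·cp) = 816 · (58.595)² · 85.4642 / (895 · 2550) = 104.914 K

value=104.9 K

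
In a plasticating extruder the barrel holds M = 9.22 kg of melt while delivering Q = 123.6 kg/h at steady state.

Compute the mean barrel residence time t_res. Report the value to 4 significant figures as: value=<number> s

Q_s = Q / 3600 = 123.6 / 3600 = 0.0343333 kg/s
t_res = M / Q_s = 9.22 ÷ 0.0343333 = 268.544 s

value=268.5 s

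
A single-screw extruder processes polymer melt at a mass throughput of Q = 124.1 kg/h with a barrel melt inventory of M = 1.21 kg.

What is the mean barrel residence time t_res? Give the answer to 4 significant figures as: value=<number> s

Throughput in SI: Q_s = 124.1 kg/h ÷ 3600 s/h = 0.0344722 kg/s
t_res = M / Q_s = 1.21 / 0.0344722 = 35.1007 s

value=35.10 s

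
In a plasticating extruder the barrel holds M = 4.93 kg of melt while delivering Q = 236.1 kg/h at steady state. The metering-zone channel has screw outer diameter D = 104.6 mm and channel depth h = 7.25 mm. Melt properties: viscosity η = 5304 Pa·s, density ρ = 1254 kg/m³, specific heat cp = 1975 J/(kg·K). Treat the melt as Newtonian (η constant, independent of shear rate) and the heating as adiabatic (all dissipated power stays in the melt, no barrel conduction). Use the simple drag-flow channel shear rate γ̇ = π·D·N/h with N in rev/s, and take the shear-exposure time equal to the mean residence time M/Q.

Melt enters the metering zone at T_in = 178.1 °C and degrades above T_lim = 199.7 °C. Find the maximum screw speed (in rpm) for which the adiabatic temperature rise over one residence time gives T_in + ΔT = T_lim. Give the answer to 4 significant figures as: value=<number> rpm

value=15.33 rpm

Q_s = Q / 3600 = 236.1 / 3600 = 0.0655833 kg/s
t_res = M / Q_s = 4.93 / 0.0655833 = 75.1715 s
D = 104.6 mm = 0.1046 m;  h = 7.25 mm = 0.00725 m
ΔT_a = T_lim − T_in = 199.7 − 178.1 = 21.6 K
Invert ΔT = ηγ̇²t_res/(ρcp) for γ̇: γ̇_max² = ΔT_a ρ cp / (η t_res) = 21.6·1254·1975 / (5304·75.1715) = 134.172 s⁻²
Take the square root: γ̇_max = √(134.172) = 11.5833 s⁻¹
N_max = γ̇_max·h / (π·D) = 11.5833 · 0.00725 / (π · 0.1046) = 0.255557 rev/s = 15.3334 rpm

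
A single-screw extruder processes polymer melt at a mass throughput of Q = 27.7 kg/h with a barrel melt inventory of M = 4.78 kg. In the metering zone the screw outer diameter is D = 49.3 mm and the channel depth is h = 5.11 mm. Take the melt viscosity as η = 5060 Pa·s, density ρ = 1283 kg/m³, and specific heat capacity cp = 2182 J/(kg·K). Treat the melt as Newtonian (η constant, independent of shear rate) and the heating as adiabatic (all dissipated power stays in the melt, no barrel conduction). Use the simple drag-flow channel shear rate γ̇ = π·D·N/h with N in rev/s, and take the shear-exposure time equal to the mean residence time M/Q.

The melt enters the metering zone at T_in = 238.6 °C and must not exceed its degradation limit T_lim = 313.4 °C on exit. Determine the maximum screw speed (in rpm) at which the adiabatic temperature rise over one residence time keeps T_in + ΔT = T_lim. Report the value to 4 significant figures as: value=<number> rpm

value=16.16 rpm

Throughput in SI: Q_s = 27.7 kg/h ÷ 3600 s/h = 0.00769444 kg/s
t_res = M / Q_s = 4.78 / 0.00769444 = 621.227 s
D = 49.3 mm = 0.0493 m;  h = 5.11 mm = 0.00511 m
Allowable rise: ΔT_a = T_lim − T_in = 313.4 − 238.6 = 74.8 K
γ̇_max² = ΔT_a·ρ·cp / (η·t_res) = [74.8 × 1283 × 2182] / [5060 × 621.227] = 66.6165 s⁻²
γ̇_max = sqrt(66.6165) = 8.16189 s⁻¹
N_max = γ̇_max h / (πD) = 8.16189·0.00511/(π·0.0493) = 0.269287 rev/s → ×60 = 16.1572 rpm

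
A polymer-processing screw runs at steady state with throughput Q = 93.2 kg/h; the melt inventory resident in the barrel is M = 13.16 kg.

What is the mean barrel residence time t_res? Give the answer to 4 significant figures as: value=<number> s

Throughput in SI: Q_s = 93.2 kg/h ÷ 3600 s/h = 0.0258889 kg/s
Mean residence time: t_res = M/Q_s = 13.16 kg / 0.0258889 kg/s = 508.326 s

value=508.3 s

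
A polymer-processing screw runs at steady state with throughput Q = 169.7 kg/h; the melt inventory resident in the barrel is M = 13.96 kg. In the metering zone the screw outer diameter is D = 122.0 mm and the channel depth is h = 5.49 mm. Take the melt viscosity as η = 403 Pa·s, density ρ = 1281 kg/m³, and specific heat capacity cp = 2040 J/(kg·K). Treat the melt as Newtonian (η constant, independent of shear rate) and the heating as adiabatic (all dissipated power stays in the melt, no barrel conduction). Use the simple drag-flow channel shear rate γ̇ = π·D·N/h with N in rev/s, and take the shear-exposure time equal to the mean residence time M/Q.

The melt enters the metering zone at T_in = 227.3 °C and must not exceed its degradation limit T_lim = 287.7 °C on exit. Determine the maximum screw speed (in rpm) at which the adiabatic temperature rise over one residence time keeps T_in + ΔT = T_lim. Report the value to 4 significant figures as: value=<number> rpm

Throughput in SI: Q_s = 169.7 kg/h ÷ 3600 s/h = 0.0471389 kg/s
Mean residence time: t_res = M/Q_s = 13.96 kg / 0.0471389 kg/s = 296.146 s
Convert to metres: D = 0.122 m, h = 0.00549 m
ΔT_a = T_lim − T_in = 287.7 °C − 227.3 °C = 60.4 K
Invert ΔT = ηγ̇²t_res/(ρcp) for γ̇: γ̇_max² = ΔT_a ρ cp / (η t_res) = 60.4·1281·2040 / (403·296.146) = 1322.53 s⁻²
Take the square root: γ̇_max = √(1322.53) = 36.3666 s⁻¹
N_max = γ̇_max·h / (π·D) = 36.3666 · 0.00549 / (π · 0.122) = 0.520913 rev/s = 31.2548 rpm

value=31.25 rpm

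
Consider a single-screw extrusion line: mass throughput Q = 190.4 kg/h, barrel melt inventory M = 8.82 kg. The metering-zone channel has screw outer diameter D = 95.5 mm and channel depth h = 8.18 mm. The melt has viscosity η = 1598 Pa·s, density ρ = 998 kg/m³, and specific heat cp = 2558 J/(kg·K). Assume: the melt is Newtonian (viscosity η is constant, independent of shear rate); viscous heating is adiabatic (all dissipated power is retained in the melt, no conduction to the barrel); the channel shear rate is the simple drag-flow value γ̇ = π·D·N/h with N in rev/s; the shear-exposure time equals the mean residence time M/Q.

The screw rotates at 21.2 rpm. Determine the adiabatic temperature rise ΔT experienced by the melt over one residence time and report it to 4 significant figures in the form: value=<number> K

value=17.53 K

Convert throughput: Q = 190.4 kg/h = 190.4/3600 = 0.0528889 kg/s
t_res = M / Q_s = 8.82 / 0.0528889 = 166.765 s
Convert to SI: D = 0.0955 m, h = 0.00818 m, N = 21.2/60 = 0.353333 rev/s
γ̇ = π·D·N / h = π · 0.0955 · 0.353333 / 0.00818 = 12.9594 s⁻¹
ΔT = η·γ̇²·t_res / (ρ·cp) = 1598 · (12.9594)² · 166.765 / (998 · 2558) = 17.5315 K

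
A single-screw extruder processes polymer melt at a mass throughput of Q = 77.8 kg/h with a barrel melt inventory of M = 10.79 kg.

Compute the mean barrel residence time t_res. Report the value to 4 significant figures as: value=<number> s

Q_s = Q / 3600 = 77.8 / 3600 = 0.0216111 kg/s
t_res = M / Q_s = 10.79 ÷ 0.0216111 = 499.28 s

value=499.3 s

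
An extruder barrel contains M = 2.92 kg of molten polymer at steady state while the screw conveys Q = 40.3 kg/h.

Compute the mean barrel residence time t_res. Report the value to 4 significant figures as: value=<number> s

value=260.8 s

Throughput in SI: Q_s = 40.3 kg/h ÷ 3600 s/h = 0.0111944 kg/s
Mean residence time: t_res = M/Q_s = 2.92 kg / 0.0111944 kg/s = 260.844 s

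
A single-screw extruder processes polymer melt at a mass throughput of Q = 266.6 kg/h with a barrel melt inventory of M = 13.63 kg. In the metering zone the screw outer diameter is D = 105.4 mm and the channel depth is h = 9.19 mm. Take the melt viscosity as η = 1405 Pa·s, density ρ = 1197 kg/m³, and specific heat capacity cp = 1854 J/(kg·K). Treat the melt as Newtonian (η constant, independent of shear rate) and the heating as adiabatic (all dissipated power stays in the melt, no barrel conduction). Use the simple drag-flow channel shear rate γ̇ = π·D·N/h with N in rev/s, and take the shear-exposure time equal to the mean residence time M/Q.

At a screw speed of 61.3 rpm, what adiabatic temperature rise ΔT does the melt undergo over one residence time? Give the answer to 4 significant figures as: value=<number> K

value=157.9 K

Throughput in SI: Q_s = 266.6 kg/h ÷ 3600 s/h = 0.0740556 kg/s
t_res = M / Q_s = 13.63 / 0.0740556 = 184.051 s
Geometry in metres: D = 105.4 mm → 0.1054 m, h = 9.19 mm → 0.00919 m; screw speed N = 61.3 rpm = 1.02167 rev/s
Shear rate: γ̇ = πDN/h = π·0.1054·1.02167/0.00919 = 36.8116 s⁻¹
ΔT = η·γ̇²·t_res / (ρ·cp) = 1405 · (36.8116)² · 184.051 / (1197 · 1854) = 157.899 K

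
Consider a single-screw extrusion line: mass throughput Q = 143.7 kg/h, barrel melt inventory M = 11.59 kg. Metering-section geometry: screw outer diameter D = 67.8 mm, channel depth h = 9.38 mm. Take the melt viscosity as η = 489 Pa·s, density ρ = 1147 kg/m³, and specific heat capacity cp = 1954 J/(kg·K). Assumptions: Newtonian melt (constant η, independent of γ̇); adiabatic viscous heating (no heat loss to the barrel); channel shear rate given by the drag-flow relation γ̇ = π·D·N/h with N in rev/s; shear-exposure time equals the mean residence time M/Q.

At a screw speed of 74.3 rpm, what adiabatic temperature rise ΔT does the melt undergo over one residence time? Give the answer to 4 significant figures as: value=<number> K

value=50.09 K

Q_s = Q / 3600 = 143.7 / 3600 = 0.0399167 kg/s
t_res = M / Q_s = 11.59 ÷ 0.0399167 = 290.355 s
Geometry in metres: D = 67.8 mm → 0.0678 m, h = 9.38 mm → 0.00938 m; screw speed N = 74.3 rpm = 1.23833 rev/s
Shear rate: γ̇ = πDN/h = π·0.0678·1.23833/0.00938 = 28.1199 s⁻¹
ΔT = η·γ̇²·t_res / (ρ·cp) = 489 · (28.1199)² · 290.355 / (1147 · 1954) = 50.0932 K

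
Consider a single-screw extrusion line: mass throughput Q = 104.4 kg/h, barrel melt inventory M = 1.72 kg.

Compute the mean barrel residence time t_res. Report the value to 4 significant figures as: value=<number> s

value=59.31 s

Throughput in SI: Q_s = 104.4 kg/h ÷ 3600 s/h = 0.029 kg/s
Mean residence time: t_res = M/Q_s = 1.72 kg / 0.029 kg/s = 59.3103 s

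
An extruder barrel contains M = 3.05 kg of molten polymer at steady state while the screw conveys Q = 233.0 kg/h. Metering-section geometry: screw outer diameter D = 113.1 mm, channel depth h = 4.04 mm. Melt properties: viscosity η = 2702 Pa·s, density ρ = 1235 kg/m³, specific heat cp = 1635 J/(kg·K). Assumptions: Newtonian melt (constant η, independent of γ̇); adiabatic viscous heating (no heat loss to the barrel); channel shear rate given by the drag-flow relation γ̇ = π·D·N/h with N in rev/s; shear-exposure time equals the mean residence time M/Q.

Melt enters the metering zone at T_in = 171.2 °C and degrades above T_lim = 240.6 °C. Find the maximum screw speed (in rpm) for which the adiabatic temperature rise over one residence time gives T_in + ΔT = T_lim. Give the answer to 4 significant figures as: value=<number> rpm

Q_s = Q / 3600 = 233.0 / 3600 = 0.0647222 kg/s
t_res = M / Q_s = 3.05 ÷ 0.0647222 = 47.1245 s
Geometry in SI: D = 113.1 mm → 0.1131 m, h = 4.04 mm → 0.00404 m
Allowable rise: ΔT_a = T_lim − T_in = 240.6 − 171.2 = 69.4 K
γ̇_max² = ΔT_a·ρ·cp/(η·t_res) = 69.4·1235·1635/(2702·47.1245) = 1100.56 s⁻²
γ̇_max = sqrt(1100.56) = 33.1746 s⁻¹
N_max = γ̇_max·h / (π·D) = 33.1746 · 0.00404 / (π · 0.1131) = 0.377203 rev/s = 22.6322 rpm

value=22.63 rpm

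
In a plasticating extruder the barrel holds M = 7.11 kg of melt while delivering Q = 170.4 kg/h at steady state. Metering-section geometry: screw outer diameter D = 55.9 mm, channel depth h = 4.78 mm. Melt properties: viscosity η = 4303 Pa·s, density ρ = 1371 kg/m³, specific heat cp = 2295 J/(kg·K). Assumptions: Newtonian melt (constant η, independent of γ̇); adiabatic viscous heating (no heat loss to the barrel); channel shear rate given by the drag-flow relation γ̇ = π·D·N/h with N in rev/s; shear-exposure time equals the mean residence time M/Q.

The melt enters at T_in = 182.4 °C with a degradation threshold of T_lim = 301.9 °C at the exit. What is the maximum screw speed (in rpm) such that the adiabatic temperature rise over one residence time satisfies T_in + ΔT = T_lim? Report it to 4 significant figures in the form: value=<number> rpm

Q_s = Q / 3600 = 170.4 / 3600 = 0.0473333 kg/s
Mean residence time: t_res = M/Q_s = 7.11 kg / 0.0473333 kg/s = 150.211 s
Convert to metres: D = 0.0559 m, h = 0.00478 m
ΔT_a = T_lim − T_in = 301.9 − 182.4 = 119.5 K
γ̇_max² = ΔT_a·ρ·cp / (η·t_res) = [119.5 × 1371 × 2295] / [4303 × 150.211] = 581.72 s⁻²
γ̇_max = sqrt(581.72) = 24.1189 s⁻¹
N_max = γ̇_max h / (πD) = 24.1189·0.00478/(π·0.0559) = 0.656483 rev/s → ×60 = 39.389 rpm

value=39.39 rpm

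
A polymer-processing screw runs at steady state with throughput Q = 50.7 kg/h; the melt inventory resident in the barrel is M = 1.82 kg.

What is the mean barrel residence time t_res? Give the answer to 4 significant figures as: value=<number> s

value=129.2 s

Convert throughput: Q = 50.7 kg/h = 50.7/3600 = 0.0140833 kg/s
t_res = M / Q_s = 1.82 ÷ 0.0140833 = 129.231 s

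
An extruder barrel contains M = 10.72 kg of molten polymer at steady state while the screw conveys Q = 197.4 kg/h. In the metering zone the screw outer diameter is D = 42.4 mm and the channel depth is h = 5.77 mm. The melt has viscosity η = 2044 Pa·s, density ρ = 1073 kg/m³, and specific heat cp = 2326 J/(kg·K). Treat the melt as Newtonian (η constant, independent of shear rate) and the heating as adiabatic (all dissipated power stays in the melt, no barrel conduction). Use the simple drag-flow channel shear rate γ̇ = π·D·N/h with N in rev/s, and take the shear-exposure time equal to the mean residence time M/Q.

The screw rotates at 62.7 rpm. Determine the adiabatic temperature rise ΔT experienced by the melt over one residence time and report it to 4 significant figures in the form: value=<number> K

Throughput in SI: Q_s = 197.4 kg/h ÷ 3600 s/h = 0.0548333 kg/s
Mean residence time: t_res = M/Q_s = 10.72 kg / 0.0548333 kg/s = 195.502 s
D = 42.4 mm = 0.0424 m;  h = 5.77 mm = 0.00577 m;  N = 62.7 rpm / 60 = 1.045 rev/s
γ̇ = π·D·N / h = π · 0.0424 · 1.045 / 0.00577 = 24.1244 s⁻¹
Adiabatic rise: ΔT = η γ̇² t_res / (ρ cp) = 2044·(24.1244)²·195.502 / (1073·2326) = 93.1824 K

value=93.18 K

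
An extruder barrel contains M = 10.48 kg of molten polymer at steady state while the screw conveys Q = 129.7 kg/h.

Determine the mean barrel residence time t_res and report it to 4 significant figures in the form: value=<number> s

Convert throughput: Q = 129.7 kg/h = 129.7/3600 = 0.0360278 kg/s
Mean residence time: t_res = M/Q_s = 10.48 kg / 0.0360278 kg/s = 290.887 s

value=290.9 s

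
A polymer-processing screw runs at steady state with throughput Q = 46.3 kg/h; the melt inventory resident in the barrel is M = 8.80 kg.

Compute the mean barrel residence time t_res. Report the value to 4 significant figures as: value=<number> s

Convert throughput: Q = 46.3 kg/h = 46.3/3600 = 0.0128611 kg/s
t_res = M / Q_s = 8.80 / 0.0128611 = 684.233 s

value=684.2 s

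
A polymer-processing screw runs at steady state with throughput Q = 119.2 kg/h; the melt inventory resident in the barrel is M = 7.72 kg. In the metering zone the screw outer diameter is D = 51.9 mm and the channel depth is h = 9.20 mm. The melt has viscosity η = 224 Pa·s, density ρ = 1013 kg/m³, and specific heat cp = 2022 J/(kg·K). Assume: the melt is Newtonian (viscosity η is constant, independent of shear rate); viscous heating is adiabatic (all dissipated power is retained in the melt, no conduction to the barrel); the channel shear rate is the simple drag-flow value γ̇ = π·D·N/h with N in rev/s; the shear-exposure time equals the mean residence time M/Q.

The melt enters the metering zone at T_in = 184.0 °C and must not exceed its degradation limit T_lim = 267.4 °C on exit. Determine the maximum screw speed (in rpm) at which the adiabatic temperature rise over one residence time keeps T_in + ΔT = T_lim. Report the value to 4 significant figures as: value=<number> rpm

value=193.6 rpm

Throughput in SI: Q_s = 119.2 kg/h ÷ 3600 s/h = 0.0331111 kg/s
Mean residence time: t_res = M/Q_s = 7.72 kg / 0.0331111 kg/s = 233.154 s
D = 51.9 mm = 0.0519 m;  h = 9.20 mm = 0.0092 m
ΔT_a = T_lim − T_in = 267.4 °C − 184.0 °C = 83.4 K
γ̇_max² = ΔT_a·ρ·cp / (η·t_res) = [83.4 × 1013 × 2022] / [224 × 233.154] = 3270.88 s⁻²
γ̇_max = √3270.88 = 57.1916 s⁻¹
N_max = γ̇_max h / (πD) = 57.1916·0.0092/(π·0.0519) = 3.22703 rev/s → ×60 = 193.622 rpm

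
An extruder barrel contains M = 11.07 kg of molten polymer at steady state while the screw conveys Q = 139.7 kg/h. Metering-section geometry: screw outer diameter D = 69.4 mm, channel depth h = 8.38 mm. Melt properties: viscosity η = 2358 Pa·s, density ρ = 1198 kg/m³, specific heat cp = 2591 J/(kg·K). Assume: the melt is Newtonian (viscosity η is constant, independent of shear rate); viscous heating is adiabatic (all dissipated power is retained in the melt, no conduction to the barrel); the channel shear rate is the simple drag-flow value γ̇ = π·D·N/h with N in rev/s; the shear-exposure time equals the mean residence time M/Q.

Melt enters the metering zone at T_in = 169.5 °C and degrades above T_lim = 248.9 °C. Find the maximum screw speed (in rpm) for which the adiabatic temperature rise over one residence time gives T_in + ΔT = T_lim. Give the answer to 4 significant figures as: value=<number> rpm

Throughput in SI: Q_s = 139.7 kg/h ÷ 3600 s/h = 0.0388056 kg/s
t_res = M / Q_s = 11.07 ÷ 0.0388056 = 285.268 s
Geometry in SI: D = 69.4 mm → 0.0694 m, h = 8.38 mm → 0.00838 m
Allowable rise: ΔT_a = T_lim − T_in = 248.9 − 169.5 = 79.4 K
γ̇_max² = ΔT_a·ρ·cp/(η·t_res) = 79.4·1198·2591/(2358·285.268) = 366.393 s⁻²
Take the square root: γ̇_max = √(366.393) = 19.1414 s⁻¹
Solve γ̇ = πDN/h for N: N_max = γ̇_max·h/(π·D) = 19.1414 × 0.00838 / (π × 0.0694) = 0.735713 rev/s = 44.1428 rpm

value=44.14 rpm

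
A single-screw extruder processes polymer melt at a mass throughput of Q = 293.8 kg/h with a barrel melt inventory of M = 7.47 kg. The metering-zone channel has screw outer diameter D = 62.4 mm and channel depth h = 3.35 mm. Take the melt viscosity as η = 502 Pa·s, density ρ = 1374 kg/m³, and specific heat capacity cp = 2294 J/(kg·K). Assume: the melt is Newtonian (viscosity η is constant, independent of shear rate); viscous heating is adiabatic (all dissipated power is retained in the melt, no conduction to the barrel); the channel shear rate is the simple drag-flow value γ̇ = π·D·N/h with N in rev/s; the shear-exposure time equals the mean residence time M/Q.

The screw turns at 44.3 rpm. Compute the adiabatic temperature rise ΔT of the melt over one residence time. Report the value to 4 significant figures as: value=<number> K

value=27.21 K

Q_s = Q / 3600 = 293.8 / 3600 = 0.0816111 kg/s
Mean residence time: t_res = M/Q_s = 7.47 kg / 0.0816111 kg/s = 91.5317 s
Geometry in metres: D = 62.4 mm → 0.0624 m, h = 3.35 mm → 0.00335 m; screw speed N = 44.3 rpm = 0.738333 rev/s
γ̇ = π·D·N / h = π · 0.0624 · 0.738333 / 0.00335 = 43.2058 s⁻¹
ΔT = η·γ̇²·t_res/(ρ·cp) = [502 × 43.2058² × 91.5317] / [1374 × 2294] = 27.2132 K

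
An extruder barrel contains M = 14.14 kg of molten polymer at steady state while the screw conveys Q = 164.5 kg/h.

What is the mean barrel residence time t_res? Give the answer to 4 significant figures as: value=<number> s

Throughput in SI: Q_s = 164.5 kg/h ÷ 3600 s/h = 0.0456944 kg/s
Mean residence time: t_res = M/Q_s = 14.14 kg / 0.0456944 kg/s = 309.447 s

value=309.4 s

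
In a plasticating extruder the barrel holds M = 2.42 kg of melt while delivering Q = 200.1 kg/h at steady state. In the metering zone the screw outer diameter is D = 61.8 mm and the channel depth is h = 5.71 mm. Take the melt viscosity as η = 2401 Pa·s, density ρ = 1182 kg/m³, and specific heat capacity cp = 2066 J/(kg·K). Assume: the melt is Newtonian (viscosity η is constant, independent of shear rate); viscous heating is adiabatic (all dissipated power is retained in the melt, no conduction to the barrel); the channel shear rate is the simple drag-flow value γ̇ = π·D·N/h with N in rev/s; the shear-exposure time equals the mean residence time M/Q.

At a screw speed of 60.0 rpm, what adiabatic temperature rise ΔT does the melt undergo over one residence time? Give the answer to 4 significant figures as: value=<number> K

Throughput in SI: Q_s = 200.1 kg/h ÷ 3600 s/h = 0.0555833 kg/s
t_res = M / Q_s = 2.42 / 0.0555833 = 43.5382 s
Convert to SI: D = 0.0618 m, h = 0.00571 m, N = 60.0/60 = 1 rev/s
Shear rate: γ̇ = πDN/h = π·0.0618·1/0.00571 = 34.0018 s⁻¹
Adiabatic rise: ΔT = η γ̇² t_res / (ρ cp) = 2401·(34.0018)²·43.5382 / (1182·2066) = 49.4902 K

value=49.49 K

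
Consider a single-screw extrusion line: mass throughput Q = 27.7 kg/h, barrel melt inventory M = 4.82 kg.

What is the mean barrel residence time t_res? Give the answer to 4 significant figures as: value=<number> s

value=626.4 s

Q_s = Q / 3600 = 27.7 / 3600 = 0.00769444 kg/s
t_res = M / Q_s = 4.82 ÷ 0.00769444 = 626.426 s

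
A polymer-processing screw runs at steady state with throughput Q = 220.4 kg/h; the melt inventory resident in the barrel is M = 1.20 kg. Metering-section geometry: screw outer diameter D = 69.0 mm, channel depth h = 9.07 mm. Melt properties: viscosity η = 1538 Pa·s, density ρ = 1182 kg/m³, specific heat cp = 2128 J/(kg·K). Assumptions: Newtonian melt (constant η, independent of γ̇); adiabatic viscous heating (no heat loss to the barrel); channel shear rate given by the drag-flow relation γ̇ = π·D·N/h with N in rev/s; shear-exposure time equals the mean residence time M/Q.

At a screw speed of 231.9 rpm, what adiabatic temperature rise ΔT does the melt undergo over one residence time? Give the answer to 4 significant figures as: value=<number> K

value=102.3 K

Convert throughput: Q = 220.4 kg/h = 220.4/3600 = 0.0612222 kg/s
Mean residence time: t_res = M/Q_s = 1.20 kg / 0.0612222 kg/s = 19.6007 s
D = 69.0 mm = 0.069 m;  h = 9.07 mm = 0.00907 m;  N = 231.9 rpm / 60 = 3.865 rev/s
γ̇ = π D N / h = (π)(0.069)(3.865) / 0.00907 = 92.3722 s⁻¹
ΔT = η·γ̇²·t_res/(ρ·cp) = [1538 × 92.3722² × 19.6007] / [1182 × 2128] = 102.264 K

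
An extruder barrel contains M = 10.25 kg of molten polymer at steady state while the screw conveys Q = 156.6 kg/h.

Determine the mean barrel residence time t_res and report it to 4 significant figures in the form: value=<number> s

value=235.6 s

Q_s = Q / 3600 = 156.6 / 3600 = 0.0435 kg/s
Mean residence time: t_res = M/Q_s = 10.25 kg / 0.0435 kg/s = 235.632 s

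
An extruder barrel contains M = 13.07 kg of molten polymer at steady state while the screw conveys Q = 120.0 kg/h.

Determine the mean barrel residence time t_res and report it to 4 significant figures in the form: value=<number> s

value=392.1 s

Q_s = Q / 3600 = 120.0 / 3600 = 0.0333333 kg/s
t_res = M / Q_s = 13.07 / 0.0333333 = 392.1 s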